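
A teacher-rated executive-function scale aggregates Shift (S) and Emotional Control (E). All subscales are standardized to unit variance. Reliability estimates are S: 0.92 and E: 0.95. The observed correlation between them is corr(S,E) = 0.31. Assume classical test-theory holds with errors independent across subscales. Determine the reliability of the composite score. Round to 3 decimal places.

Var(S+E) = 2 + 2·[0.31] = 2 + 0.62 = 2.62.
Because errors are independent across components, Cov(Tᵢ,Tⱼ) = Cov(Xᵢ,Xⱼ); the off-diagonal part of the true-score variance is the same as above.
True-score variance = [0.92 + 0.95] + 0.62 = 1.87 + 0.62 = 2.49.
Reliability = 2.49 / 2.62 = 0.950.

0.950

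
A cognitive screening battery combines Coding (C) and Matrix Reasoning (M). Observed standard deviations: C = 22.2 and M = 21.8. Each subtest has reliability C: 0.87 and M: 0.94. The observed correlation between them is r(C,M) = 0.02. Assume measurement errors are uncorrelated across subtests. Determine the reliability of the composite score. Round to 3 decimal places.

0.906

Var(C+M) = 22.2² + 21.8² + 2·[22.2·21.8·0.02] = 968.08 + 19.3584 = 987.438.
Because errors are independent across components, Cov(Tᵢ,Tⱼ) = Cov(Xᵢ,Xⱼ); the off-diagonal part of the true-score variance is the same as above.
True-score variance = [22.2²·0.87 + 21.8²·0.94] + 19.3584 = 875.496 + 19.3584 = 894.855.
Reliability = 894.855 / 987.438 = 0.906.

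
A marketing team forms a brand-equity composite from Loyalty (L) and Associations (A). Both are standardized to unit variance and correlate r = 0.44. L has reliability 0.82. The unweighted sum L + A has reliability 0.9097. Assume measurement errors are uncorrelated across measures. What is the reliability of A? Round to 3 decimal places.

0.920

Var(L+A) = 2 + 2·0.44 = 2.880.
True-score variance = ρ_L + ρ_A + 2·0.44, so 0.9097 = (0.82 + ρ_A + 0.88) / 2.880.
ρ_A = 0.9097·2.880 − 0.82 − 0.88 = 0.920.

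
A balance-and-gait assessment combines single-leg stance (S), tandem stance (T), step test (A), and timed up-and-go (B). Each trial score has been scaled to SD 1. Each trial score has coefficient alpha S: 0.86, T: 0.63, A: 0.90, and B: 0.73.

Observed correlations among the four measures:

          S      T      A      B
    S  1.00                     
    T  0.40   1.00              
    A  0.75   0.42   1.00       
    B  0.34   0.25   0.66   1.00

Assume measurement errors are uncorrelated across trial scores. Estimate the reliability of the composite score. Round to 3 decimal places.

Var(S+T+A+B) = 4 + 2·[0.40 + 0.75 + 0.34 + 0.42 + 0.25 + 0.66] = 4 + 5.64 = 9.64.
With uncorrelated errors the cross-covariances are all true-score covariance, so they carry over unchanged; only the diagonal terms shrink to ρᵢσᵢ².
True-score variance = [0.86 + 0.63 + 0.90 + 0.73] + 5.64 = 3.12 + 5.64 = 8.76.
Reliability = 8.76 / 9.64 = 0.909.

0.909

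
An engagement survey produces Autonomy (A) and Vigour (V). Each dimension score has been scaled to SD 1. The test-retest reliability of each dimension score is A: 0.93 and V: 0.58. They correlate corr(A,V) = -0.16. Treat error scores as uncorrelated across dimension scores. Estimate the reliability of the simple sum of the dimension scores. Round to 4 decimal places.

0.7083

Var(A+V) = 2 + 2·[(-0.16)] = 2 − 0.32 = 1.68.
Under uncorrelated errors the observed covariances equal the true-score covariances, so only the own-variance terms attenuate.
True-score variance = [0.93 + 0.58] − 0.32 = 1.51 − 0.32 = 1.19.
Reliability = 1.19 / 1.68 = 0.7083.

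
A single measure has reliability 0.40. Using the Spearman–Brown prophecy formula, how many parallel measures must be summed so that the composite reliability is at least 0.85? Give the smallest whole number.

9

k ≥ ρ*(1−ρ₁)/(ρ₁(1−ρ*)) = 0.85·0.60 / (0.40·0.15) = 8.500.
Smallest integer k = 9.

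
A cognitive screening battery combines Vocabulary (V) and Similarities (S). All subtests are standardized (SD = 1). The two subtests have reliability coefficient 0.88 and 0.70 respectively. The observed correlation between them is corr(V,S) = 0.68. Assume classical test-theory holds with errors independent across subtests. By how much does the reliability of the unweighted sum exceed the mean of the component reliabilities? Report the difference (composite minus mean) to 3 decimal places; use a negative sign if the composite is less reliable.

Var(sum) = 2 + 1.36 = 3.36; true-score variance = 1.58 + 1.36 = 2.94; composite reliability = 0.8750.
Mean component reliability = 0.7900.
Difference = 0.8750 − 0.7900 = 0.085.

0.085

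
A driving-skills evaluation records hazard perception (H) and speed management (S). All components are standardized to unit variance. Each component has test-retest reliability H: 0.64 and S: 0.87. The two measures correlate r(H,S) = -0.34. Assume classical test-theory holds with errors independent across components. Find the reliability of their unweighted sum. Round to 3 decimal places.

0.629

Var(H+S) = 2 + 2·[(-0.34)] = 2 − 0.68 = 1.32.
Under uncorrelated errors the observed covariances equal the true-score covariances, so only the own-variance terms attenuate.
True-score variance = [0.64 + 0.87] − 0.68 = 1.51 − 0.68 = 0.83.
Reliability = 0.83 / 1.32 = 0.629.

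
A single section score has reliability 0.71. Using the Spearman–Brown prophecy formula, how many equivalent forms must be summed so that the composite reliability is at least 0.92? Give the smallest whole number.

k ≥ ρ*(1−ρ₁)/(ρ₁(1−ρ*)) = 0.92·0.29 / (0.71·0.08) = 4.697.
Smallest integer k = 5.

5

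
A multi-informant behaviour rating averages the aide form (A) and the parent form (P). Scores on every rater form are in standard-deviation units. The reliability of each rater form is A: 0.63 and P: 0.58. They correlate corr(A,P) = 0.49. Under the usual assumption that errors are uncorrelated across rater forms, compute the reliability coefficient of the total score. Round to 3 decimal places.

0.735

Var(A+P) = 2 + 2·[0.49] = 2 + 0.98 = 2.98.
Under uncorrelated errors the observed covariances equal the true-score covariances, so only the own-variance terms attenuate.
True-score variance = [0.63 + 0.58] + 0.98 = 1.21 + 0.98 = 2.19.
Reliability = 2.19 / 2.98 = 0.735.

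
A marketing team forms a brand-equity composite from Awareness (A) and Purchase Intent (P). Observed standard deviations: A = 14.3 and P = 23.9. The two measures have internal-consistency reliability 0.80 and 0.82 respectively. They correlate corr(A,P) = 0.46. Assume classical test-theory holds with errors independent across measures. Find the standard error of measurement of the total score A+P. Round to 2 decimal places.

11.99

Var(total) = 775.7 + 314.428 = 1090.13.
True-score variance = 631.984 + 314.428 = 946.413, so reliability = 0.8682.
Error variance = 1090.13 − 946.413 = 143.716; SEM = √143.716 = 11.99.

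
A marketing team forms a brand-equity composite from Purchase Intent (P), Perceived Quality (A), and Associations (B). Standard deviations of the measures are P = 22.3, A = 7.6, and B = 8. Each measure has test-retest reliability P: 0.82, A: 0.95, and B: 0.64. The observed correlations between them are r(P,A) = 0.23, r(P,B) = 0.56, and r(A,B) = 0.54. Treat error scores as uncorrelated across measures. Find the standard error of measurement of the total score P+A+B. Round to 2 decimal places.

Var(total) = 619.05 + 343.433 = 962.483.
True-score variance = 503.61 + 343.433 = 847.043, so reliability = 0.8801.
Error variance = 962.483 − 847.043 = 115.44; SEM = √115.44 = 10.74.

10.74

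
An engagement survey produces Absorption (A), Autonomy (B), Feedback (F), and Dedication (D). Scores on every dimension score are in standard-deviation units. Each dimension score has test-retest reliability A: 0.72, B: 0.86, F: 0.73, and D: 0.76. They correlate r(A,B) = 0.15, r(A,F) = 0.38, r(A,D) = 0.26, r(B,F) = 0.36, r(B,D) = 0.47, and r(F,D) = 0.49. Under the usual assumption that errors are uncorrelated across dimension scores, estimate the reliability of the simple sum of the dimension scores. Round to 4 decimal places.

Var(A+B+F+D) = 4 + 2·[0.15 + 0.38 + 0.26 + 0.36 + 0.47 + 0.49] = 4 + 4.22 = 8.22.
Because errors are independent across components, Cov(Tᵢ,Tⱼ) = Cov(Xᵢ,Xⱼ); the off-diagonal part of the true-score variance is the same as above.
True-score variance = [0.72 + 0.86 + 0.73 + 0.76] + 4.22 = 3.07 + 4.22 = 7.29.
Reliability = 7.29 / 8.22 = 0.8869.

0.8869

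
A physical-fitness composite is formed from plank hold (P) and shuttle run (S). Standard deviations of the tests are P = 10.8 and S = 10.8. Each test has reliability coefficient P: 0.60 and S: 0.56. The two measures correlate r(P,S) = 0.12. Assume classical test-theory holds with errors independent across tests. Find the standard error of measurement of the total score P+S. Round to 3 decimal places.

Var(total) = 233.28 + 27.9936 = 261.274.
True-score variance = 135.302 + 27.9936 = 163.296, so reliability = 0.6250.
Error variance = 261.274 − 163.296 = 97.9776; SEM = √97.9776 = 9.898.

9.898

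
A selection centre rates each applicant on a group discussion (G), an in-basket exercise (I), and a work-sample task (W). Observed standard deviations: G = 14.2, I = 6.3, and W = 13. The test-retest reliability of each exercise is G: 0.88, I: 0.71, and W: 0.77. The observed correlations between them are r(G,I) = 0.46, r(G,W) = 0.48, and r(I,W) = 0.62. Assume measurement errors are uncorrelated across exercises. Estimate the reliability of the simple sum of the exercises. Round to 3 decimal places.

Var(G+I+W) = 14.2² + 6.3² + 13² + 2·[14.2·6.3·0.46 + 14.2·13·0.48 + 6.3·13·0.62] = 410.33 + 361.075 = 771.405.
Because errors are independent across components, Cov(Tᵢ,Tⱼ) = Cov(Xᵢ,Xⱼ); the off-diagonal part of the true-score variance is the same as above.
True-score variance = [14.2²·0.88 + 6.3²·0.71 + 13²·0.77] + 361.075 = 335.753 + 361.075 = 696.828.
Reliability = 696.828 / 771.405 = 0.903.

0.903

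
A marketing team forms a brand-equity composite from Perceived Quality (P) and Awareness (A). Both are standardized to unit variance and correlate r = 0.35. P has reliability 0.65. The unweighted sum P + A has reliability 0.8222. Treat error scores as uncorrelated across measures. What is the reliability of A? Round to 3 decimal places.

0.870

Var(P+A) = 2 + 2·0.35 = 2.700.
True-score variance = ρ_P + ρ_A + 2·0.35, so 0.8222 = (0.65 + ρ_A + 0.70) / 2.700.
ρ_A = 0.8222·2.700 − 0.65 − 0.70 = 0.870.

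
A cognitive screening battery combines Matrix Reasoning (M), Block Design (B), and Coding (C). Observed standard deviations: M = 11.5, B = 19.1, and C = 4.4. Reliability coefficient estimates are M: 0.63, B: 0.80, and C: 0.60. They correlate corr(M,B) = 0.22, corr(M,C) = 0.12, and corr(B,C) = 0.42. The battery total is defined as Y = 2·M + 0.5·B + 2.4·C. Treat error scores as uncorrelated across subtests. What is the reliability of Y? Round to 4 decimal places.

Var(Y) = 2²·11.5² + 0.5²·19.1² + 2.4²·4.4² + 2·[11.5·19.1·0.22 + 4.8·11.5·4.4·0.12 + 1.2·19.1·4.4·0.42] = 731.716 + 239.65 = 971.366.
Under uncorrelated errors the observed covariances equal the true-score covariances, so only the own-variance terms attenuate.
True-score variance = [2²·11.5²·0.63 + 0.5²·19.1²·0.80 + 2.4²·4.4²·0.60] + 239.65 = 473.14 + 239.65 = 712.79.
Reliability = 712.79 / 971.366 = 0.7338.

0.7338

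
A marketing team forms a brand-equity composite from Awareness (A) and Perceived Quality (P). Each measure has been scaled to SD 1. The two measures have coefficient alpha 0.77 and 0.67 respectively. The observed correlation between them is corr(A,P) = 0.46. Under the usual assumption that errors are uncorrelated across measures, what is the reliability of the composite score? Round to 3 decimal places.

Var(A+P) = 2 + 2·[0.46] = 2 + 0.92 = 2.92.
Because errors are independent across components, Cov(Tᵢ,Tⱼ) = Cov(Xᵢ,Xⱼ); the off-diagonal part of the true-score variance is the same as above.
True-score variance = [0.77 + 0.67] + 0.92 = 1.44 + 0.92 = 2.36.
Reliability = 2.36 / 2.92 = 0.808.

0.808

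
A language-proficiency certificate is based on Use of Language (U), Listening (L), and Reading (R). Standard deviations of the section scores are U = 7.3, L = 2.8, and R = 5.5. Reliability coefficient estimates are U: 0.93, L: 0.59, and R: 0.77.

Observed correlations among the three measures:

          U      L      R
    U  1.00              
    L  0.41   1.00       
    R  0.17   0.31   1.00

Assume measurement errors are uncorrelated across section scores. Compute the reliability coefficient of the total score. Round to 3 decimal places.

Var(U+L+R) = 7.3² + 2.8² + 5.5² + 2·[7.3·2.8·0.41 + 7.3·5.5·0.17 + 2.8·5.5·0.31] = 91.38 + 39.9598 = 131.34.
With uncorrelated errors the cross-covariances are all true-score covariance, so they carry over unchanged; only the diagonal terms shrink to ρᵢσᵢ².
True-score variance = [7.3²·0.93 + 2.8²·0.59 + 5.5²·0.77] + 39.9598 = 77.4778 + 39.9598 = 117.438.
Reliability = 117.438 / 131.34 = 0.894.

0.894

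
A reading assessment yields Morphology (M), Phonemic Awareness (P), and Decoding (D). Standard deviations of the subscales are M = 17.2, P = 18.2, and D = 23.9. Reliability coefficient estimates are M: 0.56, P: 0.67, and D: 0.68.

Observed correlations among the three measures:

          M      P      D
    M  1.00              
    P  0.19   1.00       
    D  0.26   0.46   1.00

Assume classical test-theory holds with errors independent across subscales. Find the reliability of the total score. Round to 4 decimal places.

0.7813

Var(M+P+D) = 17.2² + 18.2² + 23.9² + 2·[17.2·18.2·0.19 + 17.2·23.9·0.26 + 18.2·23.9·0.46] = 1198.29 + 732.898 = 1931.19.
With uncorrelated errors the cross-covariances are all true-score covariance, so they carry over unchanged; only the diagonal terms shrink to ρᵢσᵢ².
True-score variance = [17.2²·0.56 + 18.2²·0.67 + 23.9²·0.68] + 732.898 = 776.024 + 732.898 = 1508.92.
Reliability = 1508.92 / 1931.19 = 0.7813.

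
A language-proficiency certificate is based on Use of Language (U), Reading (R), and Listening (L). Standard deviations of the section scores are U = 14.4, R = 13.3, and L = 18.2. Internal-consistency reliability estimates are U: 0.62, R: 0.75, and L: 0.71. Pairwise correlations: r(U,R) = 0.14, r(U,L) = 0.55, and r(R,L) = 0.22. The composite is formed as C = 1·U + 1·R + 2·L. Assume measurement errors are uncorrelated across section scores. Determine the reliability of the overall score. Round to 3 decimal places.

Var(C) = 14.4² + 13.3² + 2²·18.2² + 2·[14.4·13.3·0.14 + 2·14.4·18.2·0.55 + 2·13.3·18.2·0.22] = 1709.21 + 843.214 = 2552.42.
Because errors are independent across components, Cov(Tᵢ,Tⱼ) = Cov(Xᵢ,Xⱼ); the off-diagonal part of the true-score variance is the same as above.
True-score variance = [14.4²·0.62 + 13.3²·0.75 + 2²·18.2²·0.71] + 843.214 = 1201.95 + 843.214 = 2045.17.
Reliability = 2045.17 / 2552.42 = 0.801.

0.801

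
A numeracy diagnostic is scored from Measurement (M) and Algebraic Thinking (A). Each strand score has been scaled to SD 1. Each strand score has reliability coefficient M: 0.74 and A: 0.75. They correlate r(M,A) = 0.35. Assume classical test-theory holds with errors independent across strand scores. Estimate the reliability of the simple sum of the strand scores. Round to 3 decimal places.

0.811

Var(M+A) = 2 + 2·[0.35] = 2 + 0.7 = 2.7.
With uncorrelated errors the cross-covariances are all true-score covariance, so they carry over unchanged; only the diagonal terms shrink to ρᵢσᵢ².
True-score variance = [0.74 + 0.75] + 0.7 = 1.49 + 0.7 = 2.19.
Reliability = 2.19 / 2.7 = 0.811.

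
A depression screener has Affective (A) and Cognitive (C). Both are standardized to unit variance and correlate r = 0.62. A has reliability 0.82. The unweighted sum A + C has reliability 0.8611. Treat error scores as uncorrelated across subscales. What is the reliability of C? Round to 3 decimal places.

0.730

Var(A+C) = 2 + 2·0.62 = 3.240.
True-score variance = ρ_A + ρ_C + 2·0.62, so 0.8611 = (0.82 + ρ_C + 1.24) / 3.240.
ρ_C = 0.8611·3.240 − 0.82 − 1.24 = 0.730.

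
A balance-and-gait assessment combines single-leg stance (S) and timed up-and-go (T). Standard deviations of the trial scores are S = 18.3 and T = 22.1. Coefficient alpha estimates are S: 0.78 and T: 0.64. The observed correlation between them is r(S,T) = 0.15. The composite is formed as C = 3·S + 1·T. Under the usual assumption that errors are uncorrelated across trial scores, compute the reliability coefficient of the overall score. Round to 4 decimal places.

0.7830

Var(C) = 3²·18.3² + 22.1² + 2·[3·18.3·22.1·0.15] = 3502.42 + 363.987 = 3866.41.
Under uncorrelated errors the observed covariances equal the true-score covariances, so only the own-variance terms attenuate.
True-score variance = [3²·18.3²·0.78 + 22.1²·0.64] + 363.987 = 2663.51 + 363.987 = 3027.5.
Reliability = 3027.5 / 3866.41 = 0.7830.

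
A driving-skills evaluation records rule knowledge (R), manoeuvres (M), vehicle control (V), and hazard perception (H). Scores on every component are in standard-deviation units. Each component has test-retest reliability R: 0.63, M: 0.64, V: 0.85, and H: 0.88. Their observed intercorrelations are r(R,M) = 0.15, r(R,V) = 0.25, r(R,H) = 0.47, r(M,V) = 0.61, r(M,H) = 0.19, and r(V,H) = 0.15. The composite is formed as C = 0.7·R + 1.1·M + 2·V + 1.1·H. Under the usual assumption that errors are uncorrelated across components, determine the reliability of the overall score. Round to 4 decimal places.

0.8899

Var(C) = 0.7² + 1.1² + 2² + 1.1² + 2·[0.77·0.15 + 1.4·0.25 + 0.77·0.47 + 2.2·0.61 + 1.21·0.19 + 2.2·0.15] = 6.91 + 5.4586 = 12.3686.
Because errors are independent across components, Cov(Tᵢ,Tⱼ) = Cov(Xᵢ,Xⱼ); the off-diagonal part of the true-score variance is the same as above.
True-score variance = [0.7²·0.63 + 1.1²·0.64 + 2²·0.85 + 1.1²·0.88] + 5.4586 = 5.5479 + 5.4586 = 11.0065.
Reliability = 11.0065 / 12.3686 = 0.8899.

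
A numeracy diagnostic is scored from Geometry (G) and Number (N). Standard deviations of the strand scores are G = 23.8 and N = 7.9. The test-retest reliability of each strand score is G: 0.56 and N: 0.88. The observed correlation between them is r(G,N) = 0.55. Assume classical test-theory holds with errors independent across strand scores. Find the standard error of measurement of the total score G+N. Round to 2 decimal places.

16.02

Var(total) = 628.85 + 206.822 = 835.672.
True-score variance = 372.127 + 206.822 = 578.949, so reliability = 0.6928.
Error variance = 835.672 − 578.949 = 256.723; SEM = √256.723 = 16.02.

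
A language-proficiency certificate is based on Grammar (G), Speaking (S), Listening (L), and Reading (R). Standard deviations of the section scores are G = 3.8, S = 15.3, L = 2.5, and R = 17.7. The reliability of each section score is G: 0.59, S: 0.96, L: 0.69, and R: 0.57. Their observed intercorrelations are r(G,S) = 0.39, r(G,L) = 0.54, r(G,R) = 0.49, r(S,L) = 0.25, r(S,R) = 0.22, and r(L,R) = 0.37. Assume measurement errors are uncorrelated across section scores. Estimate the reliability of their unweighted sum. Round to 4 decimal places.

0.8235

Var(G+S+L+R) = 3.8² + 15.3² + 2.5² + 17.7² + 2·[3.8·15.3·0.39 + 3.8·2.5·0.54 + 3.8·17.7·0.49 + 15.3·2.5·0.25 + 15.3·17.7·0.22 + 2.5·17.7·0.37] = 568.07 + 292.55 = 860.62.
With uncorrelated errors the cross-covariances are all true-score covariance, so they carry over unchanged; only the diagonal terms shrink to ρᵢσᵢ².
True-score variance = [3.8²·0.59 + 15.3²·0.96 + 2.5²·0.69 + 17.7²·0.57] + 292.55 = 416.134 + 292.55 = 708.684.
Reliability = 708.684 / 860.62 = 0.8235.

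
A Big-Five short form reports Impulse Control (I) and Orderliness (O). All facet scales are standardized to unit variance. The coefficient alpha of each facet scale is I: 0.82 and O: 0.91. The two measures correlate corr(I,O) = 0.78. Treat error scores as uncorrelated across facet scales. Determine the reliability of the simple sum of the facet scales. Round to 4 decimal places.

Var(I+O) = 2 + 2·[0.78] = 2 + 1.56 = 3.56.
Because errors are independent across components, Cov(Tᵢ,Tⱼ) = Cov(Xᵢ,Xⱼ); the off-diagonal part of the true-score variance is the same as above.
True-score variance = [0.82 + 0.91] + 1.56 = 1.73 + 1.56 = 3.29.
Reliability = 3.29 / 3.56 = 0.9242.

0.9242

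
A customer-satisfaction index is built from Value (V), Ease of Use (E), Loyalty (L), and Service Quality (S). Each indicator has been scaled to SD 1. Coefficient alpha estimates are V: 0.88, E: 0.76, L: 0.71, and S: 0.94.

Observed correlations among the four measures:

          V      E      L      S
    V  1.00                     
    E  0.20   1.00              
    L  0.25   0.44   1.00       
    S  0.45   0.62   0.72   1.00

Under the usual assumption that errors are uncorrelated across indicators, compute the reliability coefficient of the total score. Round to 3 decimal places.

Var(V+E+L+S) = 4 + 2·[0.20 + 0.25 + 0.45 + 0.44 + 0.62 + 0.72] = 4 + 5.36 = 9.36.
Because errors are independent across components, Cov(Tᵢ,Tⱼ) = Cov(Xᵢ,Xⱼ); the off-diagonal part of the true-score variance is the same as above.
True-score variance = [0.88 + 0.76 + 0.71 + 0.94] + 5.36 = 3.29 + 5.36 = 8.65.
Reliability = 8.65 / 9.36 = 0.924.

0.924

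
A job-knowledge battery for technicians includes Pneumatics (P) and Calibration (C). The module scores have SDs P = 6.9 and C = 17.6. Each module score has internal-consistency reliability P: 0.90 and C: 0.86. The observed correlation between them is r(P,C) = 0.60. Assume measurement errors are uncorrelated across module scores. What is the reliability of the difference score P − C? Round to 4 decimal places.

0.7726

Var(P−C) = 6.9² + 17.6² − 2·6.9·17.6·0.60 = 357.37 − 145.728 = 211.642.
Because errors are independent across components, Cov(Tᵢ,Tⱼ) = Cov(Xᵢ,Xⱼ); the off-diagonal part of the true-score variance is the same as above.
True-score variance = [6.9²·0.90 + 17.6²·0.86] − 145.728 = 309.243 − 145.728 = 163.515.
Reliability = 163.515 / 211.642 = 0.7726.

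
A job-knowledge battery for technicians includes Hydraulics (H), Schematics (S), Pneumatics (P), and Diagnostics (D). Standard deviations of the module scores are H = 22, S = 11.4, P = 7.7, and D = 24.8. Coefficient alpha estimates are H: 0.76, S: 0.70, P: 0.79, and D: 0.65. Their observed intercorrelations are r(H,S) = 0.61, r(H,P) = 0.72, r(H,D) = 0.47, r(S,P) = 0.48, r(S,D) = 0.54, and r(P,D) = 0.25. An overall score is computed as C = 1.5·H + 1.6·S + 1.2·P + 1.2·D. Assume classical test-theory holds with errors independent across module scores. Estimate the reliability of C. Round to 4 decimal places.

0.8718

Var(C) = 1.5²·22² + 1.6²·11.4² + 1.2²·7.7² + 1.2²·24.8² + 2·[2.4·22·11.4·0.61 + 1.8·22·7.7·0.72 + 1.8·22·24.8·0.47 + 1.92·11.4·7.7·0.48 + 1.92·11.4·24.8·0.54 + 1.44·7.7·24.8·0.25] = 2392.73 + 2982.12 = 5374.85.
With uncorrelated errors the cross-covariances are all true-score covariance, so they carry over unchanged; only the diagonal terms shrink to ρᵢσᵢ².
True-score variance = [1.5²·22²·0.76 + 1.6²·11.4²·0.70 + 1.2²·7.7²·0.79 + 1.2²·24.8²·0.65] + 2982.12 = 1703.65 + 2982.12 = 4685.77.
Reliability = 4685.77 / 5374.85 = 0.8718.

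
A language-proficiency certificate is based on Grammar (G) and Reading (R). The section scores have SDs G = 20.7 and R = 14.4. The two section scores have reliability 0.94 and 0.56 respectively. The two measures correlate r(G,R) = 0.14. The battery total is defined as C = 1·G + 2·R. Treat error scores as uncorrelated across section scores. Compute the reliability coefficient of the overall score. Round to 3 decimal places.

0.726

Var(C) = 20.7² + 2²·14.4² + 2·[2·20.7·14.4·0.14] = 1257.93 + 166.925 = 1424.85.
Under uncorrelated errors the observed covariances equal the true-score covariances, so only the own-variance terms attenuate.
True-score variance = [20.7²·0.94 + 2²·14.4²·0.56] + 166.925 = 867.267 + 166.925 = 1034.19.
Reliability = 1034.19 / 1424.85 = 0.726.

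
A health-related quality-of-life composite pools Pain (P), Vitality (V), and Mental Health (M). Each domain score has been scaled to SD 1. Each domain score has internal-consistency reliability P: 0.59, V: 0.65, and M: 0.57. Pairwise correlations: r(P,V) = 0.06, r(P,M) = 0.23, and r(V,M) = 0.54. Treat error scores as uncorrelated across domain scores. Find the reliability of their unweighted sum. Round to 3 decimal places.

Var(P+V+M) = 3 + 2·[0.06 + 0.23 + 0.54] = 3 + 1.66 = 4.66.
Because errors are independent across components, Cov(Tᵢ,Tⱼ) = Cov(Xᵢ,Xⱼ); the off-diagonal part of the true-score variance is the same as above.
True-score variance = [0.59 + 0.65 + 0.57] + 1.66 = 1.81 + 1.66 = 3.47.
Reliability = 3.47 / 4.66 = 0.745.

0.745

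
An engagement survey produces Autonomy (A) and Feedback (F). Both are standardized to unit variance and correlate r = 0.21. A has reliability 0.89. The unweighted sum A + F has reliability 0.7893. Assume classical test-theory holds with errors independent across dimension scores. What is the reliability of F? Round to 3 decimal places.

Var(A+F) = 2 + 2·0.21 = 2.420.
True-score variance = ρ_A + ρ_F + 2·0.21, so 0.7893 = (0.89 + ρ_F + 0.42) / 2.420.
ρ_F = 0.7893·2.420 − 0.89 − 0.42 = 0.600.

0.600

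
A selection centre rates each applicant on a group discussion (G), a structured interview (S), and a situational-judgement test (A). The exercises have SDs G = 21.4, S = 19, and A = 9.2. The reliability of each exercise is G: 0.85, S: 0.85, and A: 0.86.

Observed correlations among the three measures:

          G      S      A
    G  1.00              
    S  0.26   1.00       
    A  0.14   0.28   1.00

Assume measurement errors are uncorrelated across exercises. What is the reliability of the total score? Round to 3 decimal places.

Var(G+S+A) = 21.4² + 19² + 9.2² + 2·[21.4·19·0.26 + 21.4·9.2·0.14 + 19·9.2·0.28] = 903.6 + 364.446 = 1268.05.
With uncorrelated errors the cross-covariances are all true-score covariance, so they carry over unchanged; only the diagonal terms shrink to ρᵢσᵢ².
True-score variance = [21.4²·0.85 + 19²·0.85 + 9.2²·0.86] + 364.446 = 768.906 + 364.446 = 1133.35.
Reliability = 1133.35 / 1268.05 = 0.894.

0.894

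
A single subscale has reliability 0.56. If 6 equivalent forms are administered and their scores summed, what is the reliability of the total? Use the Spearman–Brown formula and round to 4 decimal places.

0.8842

ρ_k = kρ / (1 + (k−1)ρ) = 6·0.56 / (1 + 5·0.56) = 3.360 / 3.800 = 0.8842.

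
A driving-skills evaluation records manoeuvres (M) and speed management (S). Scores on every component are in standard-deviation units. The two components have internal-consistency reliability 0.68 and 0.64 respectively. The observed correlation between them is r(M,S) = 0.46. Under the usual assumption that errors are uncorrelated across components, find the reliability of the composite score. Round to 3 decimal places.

0.767

Var(M+S) = 2 + 2·[0.46] = 2 + 0.92 = 2.92.
Under uncorrelated errors the observed covariances equal the true-score covariances, so only the own-variance terms attenuate.
True-score variance = [0.68 + 0.64] + 0.92 = 1.32 + 0.92 = 2.24.
Reliability = 2.24 / 2.92 = 0.767.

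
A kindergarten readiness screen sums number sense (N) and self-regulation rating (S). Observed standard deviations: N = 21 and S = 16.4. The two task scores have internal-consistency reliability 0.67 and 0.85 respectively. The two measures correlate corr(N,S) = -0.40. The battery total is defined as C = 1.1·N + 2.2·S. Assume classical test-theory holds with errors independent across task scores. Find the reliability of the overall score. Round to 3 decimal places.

0.682

Var(C) = 1.1²·21² + 2.2²·16.4² + 2·[2.42·21·16.4·(-0.40)] = 1835.38 − 666.758 = 1168.62.
Because errors are independent across components, Cov(Tᵢ,Tⱼ) = Cov(Xᵢ,Xⱼ); the off-diagonal part of the true-score variance is the same as above.
True-score variance = [1.1²·21²·0.67 + 2.2²·16.4²·0.85] − 666.758 = 1464.02 − 666.758 = 797.262.
Reliability = 797.262 / 1168.62 = 0.682.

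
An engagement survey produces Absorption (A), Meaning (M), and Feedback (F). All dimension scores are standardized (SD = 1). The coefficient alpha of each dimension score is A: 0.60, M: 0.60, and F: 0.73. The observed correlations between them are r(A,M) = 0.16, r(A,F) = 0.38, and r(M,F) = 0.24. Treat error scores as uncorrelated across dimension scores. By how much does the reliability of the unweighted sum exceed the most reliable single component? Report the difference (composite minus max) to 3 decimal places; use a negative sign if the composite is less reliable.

0.035

Var(sum) = 3 + 1.56 = 4.56; true-score variance = 1.93 + 1.56 = 3.49; composite reliability = 0.7654.
Max component reliability = 0.7300.
Difference = 0.7654 − 0.7300 = 0.035.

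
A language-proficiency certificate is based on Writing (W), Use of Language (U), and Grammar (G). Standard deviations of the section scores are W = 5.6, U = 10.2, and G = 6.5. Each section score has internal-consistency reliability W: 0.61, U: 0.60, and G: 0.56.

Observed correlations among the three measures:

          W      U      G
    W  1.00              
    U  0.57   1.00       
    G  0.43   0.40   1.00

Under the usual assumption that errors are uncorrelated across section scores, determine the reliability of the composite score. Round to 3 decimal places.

0.779

Var(W+U+G) = 5.6² + 10.2² + 6.5² + 2·[5.6·10.2·0.57 + 5.6·6.5·0.43 + 10.2·6.5·0.40] = 177.65 + 149.461 = 327.111.
With uncorrelated errors the cross-covariances are all true-score covariance, so they carry over unchanged; only the diagonal terms shrink to ρᵢσᵢ².
True-score variance = [5.6²·0.61 + 10.2²·0.60 + 6.5²·0.56] + 149.461 = 105.214 + 149.461 = 254.674.
Reliability = 254.674 / 327.111 = 0.779.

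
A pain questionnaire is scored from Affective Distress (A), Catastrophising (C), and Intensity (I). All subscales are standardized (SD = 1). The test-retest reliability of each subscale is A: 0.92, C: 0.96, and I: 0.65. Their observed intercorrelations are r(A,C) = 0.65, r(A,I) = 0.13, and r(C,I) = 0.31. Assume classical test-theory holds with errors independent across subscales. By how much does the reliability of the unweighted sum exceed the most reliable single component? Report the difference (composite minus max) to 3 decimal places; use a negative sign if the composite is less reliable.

Var(sum) = 3 + 2.18 = 5.18; true-score variance = 2.53 + 2.18 = 4.71; composite reliability = 0.9093.
Max component reliability = 0.9600.
Difference = 0.9093 − 0.9600 = -0.051.

-0.051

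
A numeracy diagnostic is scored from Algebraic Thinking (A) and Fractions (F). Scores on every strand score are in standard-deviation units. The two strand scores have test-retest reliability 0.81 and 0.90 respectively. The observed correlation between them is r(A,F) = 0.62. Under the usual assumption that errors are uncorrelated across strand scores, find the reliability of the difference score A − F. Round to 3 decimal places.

Var(A−F) = 1 + 1 − 2·0.62 = 2 − 1.24 = 0.76.
With uncorrelated errors the cross-covariances are all true-score covariance, so they carry over unchanged; only the diagonal terms shrink to ρᵢσᵢ².
True-score variance = [0.81 + 0.90] − 1.24 = 1.71 − 1.24 = 0.47.
Reliability = 0.47 / 0.76 = 0.618.

0.618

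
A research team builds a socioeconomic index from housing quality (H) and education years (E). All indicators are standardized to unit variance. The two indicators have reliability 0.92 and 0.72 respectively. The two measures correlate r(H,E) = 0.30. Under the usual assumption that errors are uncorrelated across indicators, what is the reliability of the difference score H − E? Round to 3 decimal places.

Var(H−E) = 1 + 1 − 2·0.30 = 2 − 0.6 = 1.4.
With uncorrelated errors the cross-covariances are all true-score covariance, so they carry over unchanged; only the diagonal terms shrink to ρᵢσᵢ².
True-score variance = [0.92 + 0.72] − 0.6 = 1.64 − 0.6 = 1.04.
Reliability = 1.04 / 1.4 = 0.743.

0.743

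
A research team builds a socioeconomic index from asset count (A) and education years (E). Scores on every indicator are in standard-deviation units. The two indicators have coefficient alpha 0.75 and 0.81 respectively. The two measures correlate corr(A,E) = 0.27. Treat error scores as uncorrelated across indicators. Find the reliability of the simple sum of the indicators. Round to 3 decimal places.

0.827

Var(A+E) = 2 + 2·[0.27] = 2 + 0.54 = 2.54.
Under uncorrelated errors the observed covariances equal the true-score covariances, so only the own-variance terms attenuate.
True-score variance = [0.75 + 0.81] + 0.54 = 1.56 + 0.54 = 2.1.
Reliability = 2.1 / 2.54 = 0.827.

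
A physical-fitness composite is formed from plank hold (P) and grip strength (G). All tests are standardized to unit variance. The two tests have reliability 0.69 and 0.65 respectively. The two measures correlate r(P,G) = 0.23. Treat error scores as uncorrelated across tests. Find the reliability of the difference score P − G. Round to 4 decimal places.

Var(P−G) = 1 + 1 − 2·0.23 = 2 − 0.46 = 1.54.
Under uncorrelated errors the observed covariances equal the true-score covariances, so only the own-variance terms attenuate.
True-score variance = [0.69 + 0.65] − 0.46 = 1.34 − 0.46 = 0.88.
Reliability = 0.88 / 1.54 = 0.5714.

0.5714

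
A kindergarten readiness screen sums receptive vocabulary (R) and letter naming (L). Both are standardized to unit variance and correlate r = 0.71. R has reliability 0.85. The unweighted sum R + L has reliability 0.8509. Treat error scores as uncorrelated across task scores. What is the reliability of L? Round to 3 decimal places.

Var(R+L) = 2 + 2·0.71 = 3.420.
True-score variance = ρ_R + ρ_L + 2·0.71, so 0.8509 = (0.85 + ρ_L + 1.42) / 3.420.
ρ_L = 0.8509·3.420 − 0.85 − 1.42 = 0.640.

0.640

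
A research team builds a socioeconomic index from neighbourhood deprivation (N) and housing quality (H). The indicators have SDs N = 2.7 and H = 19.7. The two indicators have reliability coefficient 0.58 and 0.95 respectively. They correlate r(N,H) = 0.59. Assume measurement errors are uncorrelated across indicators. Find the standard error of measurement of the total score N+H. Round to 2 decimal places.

4.74

Var(total) = 395.38 + 62.7642 = 458.144.
True-score variance = 372.914 + 62.7642 = 435.678, so reliability = 0.9510.
Error variance = 458.144 − 435.678 = 22.4663; SEM = √22.4663 = 4.74.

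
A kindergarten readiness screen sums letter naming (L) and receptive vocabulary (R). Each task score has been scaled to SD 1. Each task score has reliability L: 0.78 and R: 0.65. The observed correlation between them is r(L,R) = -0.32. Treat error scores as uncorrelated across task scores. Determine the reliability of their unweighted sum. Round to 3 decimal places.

0.581

Var(L+R) = 2 + 2·[(-0.32)] = 2 − 0.64 = 1.36.
Because errors are independent across components, Cov(Tᵢ,Tⱼ) = Cov(Xᵢ,Xⱼ); the off-diagonal part of the true-score variance is the same as above.
True-score variance = [0.78 + 0.65] − 0.64 = 1.43 − 0.64 = 0.79.
Reliability = 0.79 / 1.36 = 0.581.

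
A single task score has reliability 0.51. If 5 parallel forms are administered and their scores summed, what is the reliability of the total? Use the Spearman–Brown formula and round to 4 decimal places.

0.8388

ρ_k = kρ / (1 + (k−1)ρ) = 5·0.51 / (1 + 4·0.51) = 2.550 / 3.040 = 0.8388.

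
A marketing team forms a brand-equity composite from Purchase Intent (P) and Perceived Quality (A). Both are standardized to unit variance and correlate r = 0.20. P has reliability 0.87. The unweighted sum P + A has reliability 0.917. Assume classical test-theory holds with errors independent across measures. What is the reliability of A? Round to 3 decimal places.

0.931

Var(P+A) = 2 + 2·0.20 = 2.400.
True-score variance = ρ_P + ρ_A + 2·0.20, so 0.917 = (0.87 + ρ_A + 0.40) / 2.400.
ρ_A = 0.917·2.400 − 0.87 − 0.40 = 0.931.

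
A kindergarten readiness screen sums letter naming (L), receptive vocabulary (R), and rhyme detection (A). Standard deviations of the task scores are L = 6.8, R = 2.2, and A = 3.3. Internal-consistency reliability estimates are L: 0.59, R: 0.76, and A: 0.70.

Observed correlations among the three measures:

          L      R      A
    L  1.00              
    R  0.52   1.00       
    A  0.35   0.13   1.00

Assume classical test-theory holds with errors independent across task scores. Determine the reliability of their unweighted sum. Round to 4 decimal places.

0.7541

Var(L+R+A) = 6.8² + 2.2² + 3.3² + 2·[6.8·2.2·0.52 + 6.8·3.3·0.35 + 2.2·3.3·0.13] = 61.97 + 33.154 = 95.124.
With uncorrelated errors the cross-covariances are all true-score covariance, so they carry over unchanged; only the diagonal terms shrink to ρᵢσᵢ².
True-score variance = [6.8²·0.59 + 2.2²·0.76 + 3.3²·0.70] + 33.154 = 38.583 + 33.154 = 71.737.
Reliability = 71.737 / 95.124 = 0.7541.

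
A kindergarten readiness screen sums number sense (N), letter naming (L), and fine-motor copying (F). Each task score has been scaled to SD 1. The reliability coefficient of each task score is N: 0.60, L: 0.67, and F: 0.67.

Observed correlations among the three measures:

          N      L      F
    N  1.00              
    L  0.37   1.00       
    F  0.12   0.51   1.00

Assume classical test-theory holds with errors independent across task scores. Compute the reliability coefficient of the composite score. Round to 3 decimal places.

Var(N+L+F) = 3 + 2·[0.37 + 0.12 + 0.51] = 3 + 2 = 5.
With uncorrelated errors the cross-covariances are all true-score covariance, so they carry over unchanged; only the diagonal terms shrink to ρᵢσᵢ².
True-score variance = [0.60 + 0.67 + 0.67] + 2 = 1.94 + 2 = 3.94.
Reliability = 3.94 / 5 = 0.788.

0.788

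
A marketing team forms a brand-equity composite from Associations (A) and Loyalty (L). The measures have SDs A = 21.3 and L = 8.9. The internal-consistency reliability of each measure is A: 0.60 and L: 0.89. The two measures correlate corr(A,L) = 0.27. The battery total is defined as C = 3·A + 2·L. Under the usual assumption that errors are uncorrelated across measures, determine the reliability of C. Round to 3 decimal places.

0.667

Var(C) = 3²·21.3² + 2²·8.9² + 2·[6·21.3·8.9·0.27] = 4400.05 + 614.207 = 5014.26.
With uncorrelated errors the cross-covariances are all true-score covariance, so they carry over unchanged; only the diagonal terms shrink to ρᵢσᵢ².
True-score variance = [3²·21.3²·0.60 + 2²·8.9²·0.89] + 614.207 = 2731.91 + 614.207 = 3346.12.
Reliability = 3346.12 / 5014.26 = 0.667.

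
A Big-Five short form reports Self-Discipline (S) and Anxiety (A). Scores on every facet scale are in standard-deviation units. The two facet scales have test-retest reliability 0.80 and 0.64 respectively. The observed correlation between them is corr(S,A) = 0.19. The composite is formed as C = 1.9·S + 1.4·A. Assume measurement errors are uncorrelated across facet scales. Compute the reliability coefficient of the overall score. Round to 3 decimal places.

0.783

Var(C) = 1.9² + 1.4² + 2·[2.66·0.19] = 5.57 + 1.0108 = 6.5808.
Because errors are independent across components, Cov(Tᵢ,Tⱼ) = Cov(Xᵢ,Xⱼ); the off-diagonal part of the true-score variance is the same as above.
True-score variance = [1.9²·0.80 + 1.4²·0.64] + 1.0108 = 4.1424 + 1.0108 = 5.1532.
Reliability = 5.1532 / 6.5808 = 0.783.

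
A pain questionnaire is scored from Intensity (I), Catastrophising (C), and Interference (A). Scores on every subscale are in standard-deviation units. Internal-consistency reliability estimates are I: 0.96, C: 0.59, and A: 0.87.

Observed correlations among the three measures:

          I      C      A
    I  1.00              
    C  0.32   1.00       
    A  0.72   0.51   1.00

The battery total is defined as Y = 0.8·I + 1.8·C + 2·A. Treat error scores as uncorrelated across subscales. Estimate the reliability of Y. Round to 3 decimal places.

Var(Y) = 0.8² + 1.8² + 2² + 2·[1.44·0.32 + 1.6·0.72 + 3.6·0.51] = 7.88 + 6.8976 = 14.7776.
Under uncorrelated errors the observed covariances equal the true-score covariances, so only the own-variance terms attenuate.
True-score variance = [0.8²·0.96 + 1.8²·0.59 + 2²·0.87] + 6.8976 = 6.006 + 6.8976 = 12.9036.
Reliability = 12.9036 / 14.7776 = 0.873.

0.873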